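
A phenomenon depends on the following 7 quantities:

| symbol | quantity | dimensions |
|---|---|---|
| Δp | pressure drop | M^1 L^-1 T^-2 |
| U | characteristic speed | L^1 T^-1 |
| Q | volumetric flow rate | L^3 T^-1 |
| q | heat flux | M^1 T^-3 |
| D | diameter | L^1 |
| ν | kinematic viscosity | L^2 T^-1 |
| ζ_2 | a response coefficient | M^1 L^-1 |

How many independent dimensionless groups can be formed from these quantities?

There are 7 variables and 3 base dimensions (M, L, T).
The dimension matrix has rank 3.
Independent dimensionless groups: 7 − 3 = 4.

4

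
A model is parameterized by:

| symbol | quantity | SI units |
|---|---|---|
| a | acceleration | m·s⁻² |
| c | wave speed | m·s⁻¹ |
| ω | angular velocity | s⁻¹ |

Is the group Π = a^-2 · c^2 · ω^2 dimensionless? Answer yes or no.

Sum the exponent of each base dimension across the product:
  M: −2·[a]_M + 2·[c]_M + 2·[ω]_M = −2·(0) + 2·(0) + 2·(0) = 0
  L: −2·[a]_L + 2·[c]_L + 2·[ω]_L = −2·(1) + 2·(1) + 2·(0) = 0
  T: −2·[a]_T + 2·[c]_T + 2·[ω]_T = −2·(-2) + 2·(-1) + 2·(-1) = 0
All base exponents vanish — dimensionless.

yes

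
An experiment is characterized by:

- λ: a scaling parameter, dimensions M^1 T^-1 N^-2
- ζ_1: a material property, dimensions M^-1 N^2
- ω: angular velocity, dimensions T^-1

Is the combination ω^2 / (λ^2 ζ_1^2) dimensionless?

Sum the exponent of each base dimension across the product:
  M: −2·[λ]_M − 2·[ζ_1]_M + 2·[ω]_M = −2·(1) − 2·(-1) + 2·(0) = 0
  L: −2·[λ]_L − 2·[ζ_1]_L + 2·[ω]_L = −2·(0) − 2·(0) + 2·(0) = 0
  T: −2·[λ]_T − 2·[ζ_1]_T + 2·[ω]_T = −2·(-1) − 2·(0) + 2·(-1) = 0
  N: −2·[λ]_N − 2·[ζ_1]_N + 2·[ω]_N = −2·(-2) − 2·(2) + 2·(0) = 0
All base exponents vanish — dimensionless.

yes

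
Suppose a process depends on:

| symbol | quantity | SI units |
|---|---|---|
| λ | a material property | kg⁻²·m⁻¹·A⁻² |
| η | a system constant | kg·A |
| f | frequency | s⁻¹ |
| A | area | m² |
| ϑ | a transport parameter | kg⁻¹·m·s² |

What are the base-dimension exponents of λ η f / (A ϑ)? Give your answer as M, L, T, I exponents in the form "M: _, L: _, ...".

M: 0, L: -4, T: -3, I: -1

Collect each base-dimension exponent across the product:
  M: (-2) + (1) + (0) − (0) − (-1) = 0
  L: (-1) + (0) + (0) − (2) − (1) = -4
  T: (0) + (0) + (-1) − (0) − (2) = -3
  I: (-2) + (1) + (0) − (0) − (0) = -1
So the dimensions are [L⁻⁴ T⁻³ I⁻¹].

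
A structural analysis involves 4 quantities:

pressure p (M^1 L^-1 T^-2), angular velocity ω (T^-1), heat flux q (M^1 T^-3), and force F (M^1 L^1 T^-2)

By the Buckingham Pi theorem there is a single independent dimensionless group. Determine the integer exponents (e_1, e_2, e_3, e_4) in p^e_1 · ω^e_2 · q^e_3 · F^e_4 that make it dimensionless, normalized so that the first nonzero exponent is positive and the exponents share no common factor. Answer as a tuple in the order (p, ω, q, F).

M: e_1·(1) + e_2·(0) + e_3·(1) + e_4·(1) = 0
L: e_1·(-1) + e_2·(0) + e_3·(0) + e_4·(1) = 0
T: e_1·(-2) + e_2·(-1) + e_3·(-3) + e_4·(-2) = 0
Solving this homogeneous linear system for the smallest-integer solution (first nonzero entry positive) gives (1, 2, -2, 1).

(1, 2, -2, 1)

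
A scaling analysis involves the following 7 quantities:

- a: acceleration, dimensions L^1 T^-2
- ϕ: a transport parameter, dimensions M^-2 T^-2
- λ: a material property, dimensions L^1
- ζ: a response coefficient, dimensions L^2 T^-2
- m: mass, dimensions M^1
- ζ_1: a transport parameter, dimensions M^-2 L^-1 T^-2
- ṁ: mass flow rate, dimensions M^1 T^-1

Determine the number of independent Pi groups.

4

There are 7 variables and 3 base dimensions (M, L, T).
The dimension matrix has rank 3.
Independent dimensionless groups: 7 − 3 = 4.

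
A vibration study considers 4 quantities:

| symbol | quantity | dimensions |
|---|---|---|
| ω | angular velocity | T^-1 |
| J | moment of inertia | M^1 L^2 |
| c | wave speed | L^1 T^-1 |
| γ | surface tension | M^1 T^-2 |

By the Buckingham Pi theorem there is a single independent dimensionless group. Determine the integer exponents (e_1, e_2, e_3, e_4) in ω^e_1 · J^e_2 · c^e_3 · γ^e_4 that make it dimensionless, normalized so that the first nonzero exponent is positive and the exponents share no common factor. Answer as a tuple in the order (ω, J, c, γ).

(4, 1, -2, -1)

M: e_1·(0) + e_2·(1) + e_3·(0) + e_4·(1) = 0
L: e_1·(0) + e_2·(2) + e_3·(1) + e_4·(0) = 0
T: e_1·(-1) + e_2·(0) + e_3·(-1) + e_4·(-2) = 0
Solving this homogeneous linear system for the smallest-integer solution (first nonzero entry positive) gives (4, 1, -2, -1).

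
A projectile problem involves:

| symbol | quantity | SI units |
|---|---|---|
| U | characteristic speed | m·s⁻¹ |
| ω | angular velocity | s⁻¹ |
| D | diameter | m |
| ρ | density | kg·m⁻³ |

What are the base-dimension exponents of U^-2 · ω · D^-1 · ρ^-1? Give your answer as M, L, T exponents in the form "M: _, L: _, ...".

M: -1, L: 0, T: 1

Collect each base-dimension exponent across the product:
  M: −2·(0) + (0) − (0) − (1) = -1
  L: −2·(1) + (0) − (1) − (-3) = 0
  T: −2·(-1) + (-1) − (0) − (0) = 1
So the dimensions are [M⁻¹ T].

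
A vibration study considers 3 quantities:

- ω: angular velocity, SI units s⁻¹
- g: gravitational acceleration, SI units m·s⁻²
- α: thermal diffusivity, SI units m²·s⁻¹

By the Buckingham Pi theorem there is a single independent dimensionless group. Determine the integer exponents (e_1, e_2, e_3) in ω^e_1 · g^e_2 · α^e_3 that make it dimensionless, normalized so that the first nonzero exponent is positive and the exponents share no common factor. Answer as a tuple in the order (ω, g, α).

(3, -2, 1)

L: e_1·(0) + e_2·(1) + e_3·(2) = 0
T: e_1·(-1) + e_2·(-2) + e_3·(-1) = 0
Solving this homogeneous linear system for the smallest-integer solution (first nonzero entry positive) gives (3, -2, 1).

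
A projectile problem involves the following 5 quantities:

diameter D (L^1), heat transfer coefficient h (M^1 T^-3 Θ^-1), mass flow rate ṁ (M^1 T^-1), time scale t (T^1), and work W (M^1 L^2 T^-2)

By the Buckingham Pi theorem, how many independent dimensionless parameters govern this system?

There are 5 variables and 4 base dimensions (M, L, T, Θ).
The dimension matrix has rank 4.
Independent dimensionless groups: 5 − 4 = 1.

1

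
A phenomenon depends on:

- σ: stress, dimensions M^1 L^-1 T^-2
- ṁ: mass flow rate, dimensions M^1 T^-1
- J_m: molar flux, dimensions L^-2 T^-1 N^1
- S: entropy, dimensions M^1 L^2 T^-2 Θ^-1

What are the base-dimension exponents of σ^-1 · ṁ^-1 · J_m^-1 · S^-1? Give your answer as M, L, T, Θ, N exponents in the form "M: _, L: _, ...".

M: -3, L: 1, T: 6, Θ: 1, N: -1

Collect each base-dimension exponent across the product:
  M: −(1) − (1) − (0) − (1) = -3
  L: −(-1) − (0) − (-2) − (2) = 1
  T: −(-2) − (-1) − (-1) − (-2) = 6
  Θ: −(0) − (0) − (0) − (-1) = 1
  N: −(0) − (0) − (1) − (0) = -1
So the dimensions are [M⁻³ L T⁶ Θ N⁻¹].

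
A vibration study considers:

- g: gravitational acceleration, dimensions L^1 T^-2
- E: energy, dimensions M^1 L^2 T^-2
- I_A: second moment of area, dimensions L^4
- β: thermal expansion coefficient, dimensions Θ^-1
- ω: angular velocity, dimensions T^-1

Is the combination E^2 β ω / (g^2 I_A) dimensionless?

no

Sum the exponent of each base dimension across the product:
  M: −2·[g]_M + 2·[E]_M − [I_A]_M + [β]_M + [ω]_M = −2·(0) + 2·(1) − (0) + (0) + (0) = 2
  L: −2·[g]_L + 2·[E]_L − [I_A]_L + [β]_L + [ω]_L = −2·(1) + 2·(2) − (4) + (0) + (0) = -2
  T: −2·[g]_T + 2·[E]_T − [I_A]_T + [β]_T + [ω]_T = −2·(-2) + 2·(-2) − (0) + (0) + (-1) = -1
  Θ: −2·[g]_Θ + 2·[E]_Θ − [I_A]_Θ + [β]_Θ + [ω]_Θ = −2·(0) + 2·(0) − (0) + (-1) + (0) = -1
Net dimensions [M² L⁻² T⁻¹ Θ⁻¹] ≠ [1] — not dimensionless.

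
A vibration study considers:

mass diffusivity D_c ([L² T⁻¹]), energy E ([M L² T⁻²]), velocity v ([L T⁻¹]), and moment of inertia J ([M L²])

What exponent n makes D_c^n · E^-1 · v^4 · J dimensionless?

-2

Balance the L exponent: (2)·n from D_c, plus −(2) + 4·(1) + (2) = 4 from the rest, must sum to zero.
2n + 4 = 0, so n = -2.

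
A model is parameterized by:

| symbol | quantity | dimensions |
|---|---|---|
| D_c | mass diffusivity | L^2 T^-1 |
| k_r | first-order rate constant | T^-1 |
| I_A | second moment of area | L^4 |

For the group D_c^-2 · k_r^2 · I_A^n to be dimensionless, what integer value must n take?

1

Balance the L exponent: (4)·n from I_A, plus −2·(2) + 2·(0) = -4 from the rest, must sum to zero.
4n − 4 = 0, so n = 1.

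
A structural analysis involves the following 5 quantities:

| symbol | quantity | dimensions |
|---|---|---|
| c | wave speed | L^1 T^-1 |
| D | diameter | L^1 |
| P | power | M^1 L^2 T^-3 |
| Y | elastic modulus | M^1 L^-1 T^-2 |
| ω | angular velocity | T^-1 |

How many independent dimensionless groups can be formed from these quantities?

2

There are 5 variables and 3 base dimensions (M, L, T).
The dimension matrix has rank 3.
Independent dimensionless groups: 5 − 3 = 2.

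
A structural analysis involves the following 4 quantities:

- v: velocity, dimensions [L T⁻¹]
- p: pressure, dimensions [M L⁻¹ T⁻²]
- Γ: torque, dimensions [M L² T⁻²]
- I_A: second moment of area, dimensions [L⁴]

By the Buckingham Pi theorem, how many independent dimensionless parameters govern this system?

1

There are 4 variables and 3 base dimensions (M, L, T).
The dimension matrix has rank 3.
Independent dimensionless groups: 4 − 3 = 1.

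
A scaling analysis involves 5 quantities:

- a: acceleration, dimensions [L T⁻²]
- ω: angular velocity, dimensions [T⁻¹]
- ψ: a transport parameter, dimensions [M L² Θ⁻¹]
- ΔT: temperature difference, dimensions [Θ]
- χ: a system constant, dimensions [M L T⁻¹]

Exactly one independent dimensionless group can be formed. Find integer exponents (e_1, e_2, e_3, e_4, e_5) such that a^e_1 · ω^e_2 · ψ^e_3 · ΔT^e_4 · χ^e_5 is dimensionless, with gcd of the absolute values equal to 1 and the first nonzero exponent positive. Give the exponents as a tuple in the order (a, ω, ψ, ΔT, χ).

(1, -3, -1, -1, 1)

M: e_1·(0) + e_2·(0) + e_3·(1) + e_4·(0) + e_5·(1) = 0
L: e_1·(1) + e_2·(0) + e_3·(2) + e_4·(0) + e_5·(1) = 0
T: e_1·(-2) + e_2·(-1) + e_3·(0) + e_4·(0) + e_5·(-1) = 0
Θ: e_1·(0) + e_2·(0) + e_3·(-1) + e_4·(1) + e_5·(0) = 0
Solving this homogeneous linear system for the smallest-integer solution (first nonzero entry positive) gives (1, -3, -1, -1, 1).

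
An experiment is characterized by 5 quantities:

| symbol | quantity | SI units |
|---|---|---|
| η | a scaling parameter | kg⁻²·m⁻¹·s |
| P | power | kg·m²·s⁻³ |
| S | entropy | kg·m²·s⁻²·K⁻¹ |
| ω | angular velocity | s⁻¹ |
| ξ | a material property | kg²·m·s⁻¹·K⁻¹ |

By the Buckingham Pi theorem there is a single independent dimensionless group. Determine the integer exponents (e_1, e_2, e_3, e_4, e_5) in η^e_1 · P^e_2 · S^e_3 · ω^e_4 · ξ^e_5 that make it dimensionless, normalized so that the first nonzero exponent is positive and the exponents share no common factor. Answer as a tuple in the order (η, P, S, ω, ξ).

M: e_1·(-2) + e_2·(1) + e_3·(1) + e_4·(0) + e_5·(2) = 0
L: e_1·(-1) + e_2·(2) + e_3·(2) + e_4·(0) + e_5·(1) = 0
T: e_1·(1) + e_2·(-3) + e_3·(-2) + e_4·(-1) + e_5·(-1) = 0
Θ: e_1·(0) + e_2·(0) + e_3·(-1) + e_4·(0) + e_5·(-1) = 0
Solving this homogeneous linear system for the smallest-integer solution (first nonzero entry positive) gives (1, 1, -1, -1, 1).

(1, 1, -1, -1, 1)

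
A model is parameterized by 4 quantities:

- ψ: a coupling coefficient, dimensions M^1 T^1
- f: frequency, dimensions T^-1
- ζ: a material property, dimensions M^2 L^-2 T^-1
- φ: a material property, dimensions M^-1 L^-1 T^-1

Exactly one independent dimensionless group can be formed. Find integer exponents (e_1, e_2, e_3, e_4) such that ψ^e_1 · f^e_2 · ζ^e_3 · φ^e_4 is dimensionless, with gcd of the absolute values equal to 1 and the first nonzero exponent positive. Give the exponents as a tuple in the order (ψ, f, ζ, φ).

(4, 3, -1, 2)

M: e_1·(1) + e_2·(0) + e_3·(2) + e_4·(-1) = 0
L: e_1·(0) + e_2·(0) + e_3·(-2) + e_4·(-1) = 0
T: e_1·(1) + e_2·(-1) + e_3·(-1) + e_4·(-1) = 0
Solving this homogeneous linear system for the smallest-integer solution (first nonzero entry positive) gives (4, 3, -1, 2).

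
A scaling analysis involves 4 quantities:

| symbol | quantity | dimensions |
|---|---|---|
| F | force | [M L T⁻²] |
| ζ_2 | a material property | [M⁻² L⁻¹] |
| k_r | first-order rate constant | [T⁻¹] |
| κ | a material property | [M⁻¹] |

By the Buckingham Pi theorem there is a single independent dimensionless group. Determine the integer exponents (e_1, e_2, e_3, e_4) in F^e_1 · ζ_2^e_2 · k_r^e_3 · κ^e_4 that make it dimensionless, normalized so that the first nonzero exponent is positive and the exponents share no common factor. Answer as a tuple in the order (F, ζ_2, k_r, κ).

M: e_1·(1) + e_2·(-2) + e_3·(0) + e_4·(-1) = 0
L: e_1·(1) + e_2·(-1) + e_3·(0) + e_4·(0) = 0
T: e_1·(-2) + e_2·(0) + e_3·(-1) + e_4·(0) = 0
Solving this homogeneous linear system for the smallest-integer solution (first nonzero entry positive) gives (1, 1, -2, -1).

(1, 1, -2, -1)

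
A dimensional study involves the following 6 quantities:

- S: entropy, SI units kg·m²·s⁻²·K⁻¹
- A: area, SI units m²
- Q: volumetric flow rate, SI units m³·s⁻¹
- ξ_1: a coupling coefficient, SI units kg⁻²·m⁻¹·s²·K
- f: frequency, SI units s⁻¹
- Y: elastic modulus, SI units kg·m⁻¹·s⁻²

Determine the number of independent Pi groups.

There are 6 variables and 4 base dimensions (M, L, T, Θ).
The dimension matrix has rank 4.
Independent dimensionless groups: 6 − 4 = 2.

2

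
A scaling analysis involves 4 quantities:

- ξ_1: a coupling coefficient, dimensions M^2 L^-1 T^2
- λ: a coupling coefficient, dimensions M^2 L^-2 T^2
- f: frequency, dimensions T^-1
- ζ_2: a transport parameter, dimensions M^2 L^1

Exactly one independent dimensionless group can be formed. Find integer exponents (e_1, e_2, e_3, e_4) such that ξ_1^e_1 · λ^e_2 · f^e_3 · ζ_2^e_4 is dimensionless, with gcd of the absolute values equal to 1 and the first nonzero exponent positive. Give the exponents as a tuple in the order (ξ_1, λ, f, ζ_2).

(3, -2, 2, -1)

M: e_1·(2) + e_2·(2) + e_3·(0) + e_4·(2) = 0
L: e_1·(-1) + e_2·(-2) + e_3·(0) + e_4·(1) = 0
T: e_1·(2) + e_2·(2) + e_3·(-1) + e_4·(0) = 0
Solving this homogeneous linear system for the smallest-integer solution (first nonzero entry positive) gives (3, -2, 2, -1).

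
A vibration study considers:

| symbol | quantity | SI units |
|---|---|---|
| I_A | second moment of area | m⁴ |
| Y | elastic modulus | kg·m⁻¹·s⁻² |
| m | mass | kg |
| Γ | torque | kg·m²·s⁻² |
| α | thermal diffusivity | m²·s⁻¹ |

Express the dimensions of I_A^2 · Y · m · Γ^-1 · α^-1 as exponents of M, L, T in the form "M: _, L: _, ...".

M: 1, L: 3, T: 1

Collect each base-dimension exponent across the product:
  M: 2·(0) + (1) + (1) − (1) − (0) = 1
  L: 2·(4) + (-1) + (0) − (2) − (2) = 3
  T: 2·(0) + (-2) + (0) − (-2) − (-1) = 1
So the dimensions are [M L³ T].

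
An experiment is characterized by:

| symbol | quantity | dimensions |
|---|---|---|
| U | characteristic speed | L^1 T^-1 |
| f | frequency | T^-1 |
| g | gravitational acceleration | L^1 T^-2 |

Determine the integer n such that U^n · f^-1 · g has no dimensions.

-1

Balance the L exponent: (1)·n from U, plus −(0) + (1) = 1 from the rest, must sum to zero.
n + 1 = 0, so n = -1.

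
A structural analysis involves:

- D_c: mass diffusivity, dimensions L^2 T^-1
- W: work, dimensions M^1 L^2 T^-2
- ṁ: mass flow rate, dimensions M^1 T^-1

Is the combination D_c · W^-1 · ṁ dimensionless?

Sum the exponent of each base dimension across the product:
  M: [D_c]_M − [W]_M + [ṁ]_M = (0) − (1) + (1) = 0
  L: [D_c]_L − [W]_L + [ṁ]_L = (2) − (2) + (0) = 0
  T: [D_c]_T − [W]_T + [ṁ]_T = (-1) − (-2) + (-1) = 0
All base exponents vanish — dimensionless.

yes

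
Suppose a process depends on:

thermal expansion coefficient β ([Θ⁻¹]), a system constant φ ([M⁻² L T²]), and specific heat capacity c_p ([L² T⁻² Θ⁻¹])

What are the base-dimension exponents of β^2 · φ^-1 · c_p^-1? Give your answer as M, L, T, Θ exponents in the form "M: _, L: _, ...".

Collect each base-dimension exponent across the product:
  M: 2·(0) − (-2) − (0) = 2
  L: 2·(0) − (1) − (2) = -3
  T: 2·(0) − (2) − (-2) = 0
  Θ: 2·(-1) − (0) − (-1) = -1
So the dimensions are [M² L⁻³ Θ⁻¹].

M: 2, L: -3, T: 0, Θ: -1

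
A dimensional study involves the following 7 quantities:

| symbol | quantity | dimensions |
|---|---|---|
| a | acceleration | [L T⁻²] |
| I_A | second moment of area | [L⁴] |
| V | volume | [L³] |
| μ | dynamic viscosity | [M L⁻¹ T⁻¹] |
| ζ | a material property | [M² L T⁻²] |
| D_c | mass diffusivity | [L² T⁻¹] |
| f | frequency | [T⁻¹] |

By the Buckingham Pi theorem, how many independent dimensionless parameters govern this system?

4

There are 7 variables and 3 base dimensions (M, L, T).
The dimension matrix has rank 3.
Independent dimensionless groups: 7 − 3 = 4.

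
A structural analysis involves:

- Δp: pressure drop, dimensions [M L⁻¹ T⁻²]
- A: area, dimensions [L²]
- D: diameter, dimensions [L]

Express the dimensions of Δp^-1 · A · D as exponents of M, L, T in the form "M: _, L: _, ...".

M: -1, L: 4, T: 2

Collect each base-dimension exponent across the product:
  M: −(1) + (0) + (0) = -1
  L: −(-1) + (2) + (1) = 4
  T: −(-2) + (0) + (0) = 2
So the dimensions are [M⁻¹ L⁴ T²].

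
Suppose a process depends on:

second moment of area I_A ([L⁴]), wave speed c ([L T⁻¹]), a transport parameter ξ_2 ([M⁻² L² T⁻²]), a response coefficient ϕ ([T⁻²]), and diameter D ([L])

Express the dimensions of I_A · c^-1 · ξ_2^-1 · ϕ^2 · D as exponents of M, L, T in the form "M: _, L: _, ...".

Collect each base-dimension exponent across the product:
  M: (0) − (0) − (-2) + 2·(0) + (0) = 2
  L: (4) − (1) − (2) + 2·(0) + (1) = 2
  T: (0) − (-1) − (-2) + 2·(-2) + (0) = -1
So the dimensions are [M² L² T⁻¹].

M: 2, L: 2, T: -1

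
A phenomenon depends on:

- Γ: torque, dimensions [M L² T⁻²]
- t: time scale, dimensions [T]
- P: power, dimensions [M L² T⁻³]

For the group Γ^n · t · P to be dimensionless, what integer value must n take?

Balance the M exponent: (1)·n from Γ, plus (0) + (1) = 1 from the rest, must sum to zero.
n + 1 = 0, so n = -1.

-1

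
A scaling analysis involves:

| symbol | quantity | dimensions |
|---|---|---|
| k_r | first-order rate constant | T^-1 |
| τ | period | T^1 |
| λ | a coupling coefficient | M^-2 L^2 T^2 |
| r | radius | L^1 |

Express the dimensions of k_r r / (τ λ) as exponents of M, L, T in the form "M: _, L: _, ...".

Collect each base-dimension exponent across the product:
  M: (0) − (0) − (-2) + (0) = 2
  L: (0) − (0) − (2) + (1) = -1
  T: (-1) − (1) − (2) + (0) = -4
So the dimensions are [M² L⁻¹ T⁻⁴].

M: 2, L: -1, T: -4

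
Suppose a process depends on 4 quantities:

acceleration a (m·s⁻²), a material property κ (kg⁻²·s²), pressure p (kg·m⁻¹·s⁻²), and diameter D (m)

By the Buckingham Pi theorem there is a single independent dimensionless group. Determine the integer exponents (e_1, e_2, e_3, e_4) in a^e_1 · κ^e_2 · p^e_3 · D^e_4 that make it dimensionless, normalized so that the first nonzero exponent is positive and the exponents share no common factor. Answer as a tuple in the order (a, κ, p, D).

M: e_1·(0) + e_2·(-2) + e_3·(1) + e_4·(0) = 0
L: e_1·(1) + e_2·(0) + e_3·(-1) + e_4·(1) = 0
T: e_1·(-2) + e_2·(2) + e_3·(-2) + e_4·(0) = 0
Solving this homogeneous linear system for the smallest-integer solution (first nonzero entry positive) gives (1, -1, -2, -3).

(1, -1, -2, -3)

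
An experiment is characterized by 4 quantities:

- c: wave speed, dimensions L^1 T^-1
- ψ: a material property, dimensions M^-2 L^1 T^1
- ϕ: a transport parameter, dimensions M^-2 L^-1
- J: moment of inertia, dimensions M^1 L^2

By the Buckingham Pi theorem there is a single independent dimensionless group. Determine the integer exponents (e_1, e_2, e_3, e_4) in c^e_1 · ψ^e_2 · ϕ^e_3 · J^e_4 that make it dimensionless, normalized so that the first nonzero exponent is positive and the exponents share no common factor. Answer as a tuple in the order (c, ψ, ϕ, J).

M: e_1·(0) + e_2·(-2) + e_3·(-2) + e_4·(1) = 0
L: e_1·(1) + e_2·(1) + e_3·(-1) + e_4·(2) = 0
T: e_1·(-1) + e_2·(1) + e_3·(0) + e_4·(0) = 0
Solving this homogeneous linear system for the smallest-integer solution (first nonzero entry positive) gives (1, 1, -2, -2).

(1, 1, -2, -2)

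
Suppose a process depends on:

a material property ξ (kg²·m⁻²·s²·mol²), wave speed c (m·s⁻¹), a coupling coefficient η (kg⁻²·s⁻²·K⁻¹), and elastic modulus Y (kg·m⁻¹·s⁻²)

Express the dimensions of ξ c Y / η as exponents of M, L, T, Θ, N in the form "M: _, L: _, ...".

M: 5, L: -2, T: 1, Θ: 1, N: 2

Collect each base-dimension exponent across the product:
  M: (2) + (0) − (-2) + (1) = 5
  L: (-2) + (1) − (0) + (-1) = -2
  T: (2) + (-1) − (-2) + (-2) = 1
  Θ: (0) + (0) − (-1) + (0) = 1
  N: (2) + (0) − (0) + (0) = 2
So the dimensions are [M⁵ L⁻² T Θ N²].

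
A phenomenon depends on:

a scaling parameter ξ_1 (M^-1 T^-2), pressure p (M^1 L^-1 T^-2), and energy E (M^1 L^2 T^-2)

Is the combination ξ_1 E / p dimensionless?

no

Sum the exponent of each base dimension across the product:
  M: [ξ_1]_M − [p]_M + [E]_M = (-1) − (1) + (1) = -1
  L: [ξ_1]_L − [p]_L + [E]_L = (0) − (-1) + (2) = 3
  T: [ξ_1]_T − [p]_T + [E]_T = (-2) − (-2) + (-2) = -2
Net dimensions [M⁻¹ L³ T⁻²] ≠ [1] — not dimensionless.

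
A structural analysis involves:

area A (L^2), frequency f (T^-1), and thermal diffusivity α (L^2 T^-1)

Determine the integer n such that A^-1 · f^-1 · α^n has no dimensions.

Balance the L exponent: (2)·n from α, plus −(2) − (0) = -2 from the rest, must sum to zero.
2n − 2 = 0, so n = 1.

1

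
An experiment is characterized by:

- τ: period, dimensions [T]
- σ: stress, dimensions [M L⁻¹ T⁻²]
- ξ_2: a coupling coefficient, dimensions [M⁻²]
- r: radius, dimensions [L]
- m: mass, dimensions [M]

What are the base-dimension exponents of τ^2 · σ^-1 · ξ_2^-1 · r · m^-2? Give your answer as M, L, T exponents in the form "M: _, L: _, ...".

Collect each base-dimension exponent across the product:
  M: 2·(0) − (1) − (-2) + (0) − 2·(1) = -1
  L: 2·(0) − (-1) − (0) + (1) − 2·(0) = 2
  T: 2·(1) − (-2) − (0) + (0) − 2·(0) = 4
So the dimensions are [M⁻¹ L² T⁴].

M: -1, L: 2, T: 4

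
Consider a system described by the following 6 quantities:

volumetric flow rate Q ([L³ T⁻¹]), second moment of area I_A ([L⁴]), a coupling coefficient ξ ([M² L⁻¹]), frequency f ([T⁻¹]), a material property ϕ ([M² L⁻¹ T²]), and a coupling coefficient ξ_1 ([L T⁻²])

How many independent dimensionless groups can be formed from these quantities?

There are 6 variables and 3 base dimensions (M, L, T).
The dimension matrix has rank 3.
Independent dimensionless groups: 6 − 3 = 3.

3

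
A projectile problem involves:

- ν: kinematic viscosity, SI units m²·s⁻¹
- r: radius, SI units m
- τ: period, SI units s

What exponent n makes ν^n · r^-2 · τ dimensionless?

Balance the L exponent: (2)·n from ν, plus −2·(1) + (0) = -2 from the rest, must sum to zero.
2n − 2 = 0, so n = 1.

1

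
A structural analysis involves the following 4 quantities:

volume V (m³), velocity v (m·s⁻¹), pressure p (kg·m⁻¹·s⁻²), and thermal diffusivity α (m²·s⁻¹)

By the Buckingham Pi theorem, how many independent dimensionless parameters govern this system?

There are 4 variables and 3 base dimensions (M, L, T).
The dimension matrix has rank 3.
Independent dimensionless groups: 4 − 3 = 1.

1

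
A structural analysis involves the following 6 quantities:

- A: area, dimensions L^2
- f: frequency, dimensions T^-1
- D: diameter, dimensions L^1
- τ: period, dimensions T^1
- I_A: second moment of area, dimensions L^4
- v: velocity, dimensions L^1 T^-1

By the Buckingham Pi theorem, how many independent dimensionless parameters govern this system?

There are 6 variables and 2 base dimensions (L, T).
The dimension matrix has rank 2.
Independent dimensionless groups: 6 − 2 = 4.

4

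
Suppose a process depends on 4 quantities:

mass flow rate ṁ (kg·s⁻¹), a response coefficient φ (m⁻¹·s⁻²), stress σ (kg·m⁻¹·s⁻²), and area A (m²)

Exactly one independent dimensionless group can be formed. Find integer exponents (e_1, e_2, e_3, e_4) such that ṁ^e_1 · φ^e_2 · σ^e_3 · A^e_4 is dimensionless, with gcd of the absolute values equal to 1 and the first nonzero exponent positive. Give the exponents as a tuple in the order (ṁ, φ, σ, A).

(4, 2, -4, -1)

M: e_1·(1) + e_2·(0) + e_3·(1) + e_4·(0) = 0
L: e_1·(0) + e_2·(-1) + e_3·(-1) + e_4·(2) = 0
T: e_1·(-1) + e_2·(-2) + e_3·(-2) + e_4·(0) = 0
Solving this homogeneous linear system for the smallest-integer solution (first nonzero entry positive) gives (4, 2, -4, -1).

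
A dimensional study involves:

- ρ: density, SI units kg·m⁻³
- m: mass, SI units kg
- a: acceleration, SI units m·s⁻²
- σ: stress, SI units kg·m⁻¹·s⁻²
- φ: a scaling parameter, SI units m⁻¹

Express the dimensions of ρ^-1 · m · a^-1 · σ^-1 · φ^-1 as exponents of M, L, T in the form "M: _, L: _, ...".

Collect each base-dimension exponent across the product:
  M: −(1) + (1) − (0) − (1) − (0) = -1
  L: −(-3) + (0) − (1) − (-1) − (-1) = 4
  T: −(0) + (0) − (-2) − (-2) − (0) = 4
So the dimensions are [M⁻¹ L⁴ T⁴].

M: -1, L: 4, T: 4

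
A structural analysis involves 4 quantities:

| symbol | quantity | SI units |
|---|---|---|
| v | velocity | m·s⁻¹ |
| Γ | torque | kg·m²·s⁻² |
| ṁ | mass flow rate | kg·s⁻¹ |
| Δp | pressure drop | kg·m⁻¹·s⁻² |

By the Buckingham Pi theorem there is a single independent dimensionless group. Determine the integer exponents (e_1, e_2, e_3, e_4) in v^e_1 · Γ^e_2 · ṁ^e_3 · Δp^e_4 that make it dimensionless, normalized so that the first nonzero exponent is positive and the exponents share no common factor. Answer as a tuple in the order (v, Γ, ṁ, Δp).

(3, -2, 3, -1)

M: e_1·(0) + e_2·(1) + e_3·(1) + e_4·(1) = 0
L: e_1·(1) + e_2·(2) + e_3·(0) + e_4·(-1) = 0
T: e_1·(-1) + e_2·(-2) + e_3·(-1) + e_4·(-2) = 0
Solving this homogeneous linear system for the smallest-integer solution (first nonzero entry positive) gives (3, -2, 3, -1).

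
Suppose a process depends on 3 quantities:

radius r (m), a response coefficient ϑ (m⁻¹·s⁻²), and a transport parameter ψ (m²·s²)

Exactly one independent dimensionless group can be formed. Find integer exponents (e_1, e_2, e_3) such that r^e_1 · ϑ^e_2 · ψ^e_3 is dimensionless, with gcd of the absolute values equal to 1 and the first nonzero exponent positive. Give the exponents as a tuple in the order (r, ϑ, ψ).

L: e_1·(1) + e_2·(-1) + e_3·(2) = 0
T: e_1·(0) + e_2·(-2) + e_3·(2) = 0
Solving this homogeneous linear system for the smallest-integer solution (first nonzero entry positive) gives (1, -1, -1).

(1, -1, -1)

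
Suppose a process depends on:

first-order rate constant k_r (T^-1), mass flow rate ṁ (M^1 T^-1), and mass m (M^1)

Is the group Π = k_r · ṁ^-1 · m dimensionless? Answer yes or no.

Sum the exponent of each base dimension across the product:
  M: [k_r]_M − [ṁ]_M + [m]_M = (0) − (1) + (1) = 0
  L: [k_r]_L − [ṁ]_L + [m]_L = (0) − (0) + (0) = 0
  T: [k_r]_T − [ṁ]_T + [m]_T = (-1) − (-1) + (0) = 0
  Θ: [k_r]_Θ − [ṁ]_Θ + [m]_Θ = (0) − (0) + (0) = 0
All base exponents vanish — dimensionless.

yes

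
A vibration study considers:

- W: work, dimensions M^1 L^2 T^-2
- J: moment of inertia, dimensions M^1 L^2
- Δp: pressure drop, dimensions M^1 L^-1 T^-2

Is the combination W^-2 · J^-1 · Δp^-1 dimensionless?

no

Sum the exponent of each base dimension across the product:
  M: −2·[W]_M − [J]_M − [Δp]_M = −2·(1) − (1) − (1) = -4
  L: −2·[W]_L − [J]_L − [Δp]_L = −2·(2) − (2) − (-1) = -5
  T: −2·[W]_T − [J]_T − [Δp]_T = −2·(-2) − (0) − (-2) = 6
Net dimensions [M⁻⁴ L⁻⁵ T⁶] ≠ [1] — not dimensionless.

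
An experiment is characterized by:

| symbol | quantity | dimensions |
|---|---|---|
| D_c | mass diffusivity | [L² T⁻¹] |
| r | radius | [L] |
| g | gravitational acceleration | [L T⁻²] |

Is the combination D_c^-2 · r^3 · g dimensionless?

yes

Sum the exponent of each base dimension across the product:
  L: −2·[D_c]_L + 3·[r]_L + [g]_L = −2·(2) + 3·(1) + (1) = 0
  T: −2·[D_c]_T + 3·[r]_T + [g]_T = −2·(-1) + 3·(0) + (-2) = 0
All base exponents vanish — dimensionless.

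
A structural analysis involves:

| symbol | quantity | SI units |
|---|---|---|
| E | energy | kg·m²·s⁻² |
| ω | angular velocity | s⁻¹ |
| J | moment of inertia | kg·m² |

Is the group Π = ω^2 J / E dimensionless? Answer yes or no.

yes

Sum the exponent of each base dimension across the product:
  M: −[E]_M + 2·[ω]_M + [J]_M = −(1) + 2·(0) + (1) = 0
  L: −[E]_L + 2·[ω]_L + [J]_L = −(2) + 2·(0) + (2) = 0
  T: −[E]_T + 2·[ω]_T + [J]_T = −(-2) + 2·(-1) + (0) = 0
  Θ: −[E]_Θ + 2·[ω]_Θ + [J]_Θ = −(0) + 2·(0) + (0) = 0
All base exponents vanish — dimensionless.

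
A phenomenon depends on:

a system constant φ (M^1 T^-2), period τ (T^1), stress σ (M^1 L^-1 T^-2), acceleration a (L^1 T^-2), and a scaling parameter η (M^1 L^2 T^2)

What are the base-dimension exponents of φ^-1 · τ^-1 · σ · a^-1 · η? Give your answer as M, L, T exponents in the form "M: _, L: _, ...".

Collect each base-dimension exponent across the product:
  M: −(1) − (0) + (1) − (0) + (1) = 1
  L: −(0) − (0) + (-1) − (1) + (2) = 0
  T: −(-2) − (1) + (-2) − (-2) + (2) = 3
So the dimensions are [M T³].

M: 1, L: 0, T: 3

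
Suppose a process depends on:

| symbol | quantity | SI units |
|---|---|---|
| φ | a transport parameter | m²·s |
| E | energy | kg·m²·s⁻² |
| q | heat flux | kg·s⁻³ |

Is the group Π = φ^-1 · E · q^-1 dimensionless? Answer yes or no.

yes

Sum the exponent of each base dimension across the product:
  M: −[φ]_M + [E]_M − [q]_M = −(0) + (1) − (1) = 0
  L: −[φ]_L + [E]_L − [q]_L = −(2) + (2) − (0) = 0
  T: −[φ]_T + [E]_T − [q]_T = −(1) + (-2) − (-3) = 0
All base exponents vanish — dimensionless.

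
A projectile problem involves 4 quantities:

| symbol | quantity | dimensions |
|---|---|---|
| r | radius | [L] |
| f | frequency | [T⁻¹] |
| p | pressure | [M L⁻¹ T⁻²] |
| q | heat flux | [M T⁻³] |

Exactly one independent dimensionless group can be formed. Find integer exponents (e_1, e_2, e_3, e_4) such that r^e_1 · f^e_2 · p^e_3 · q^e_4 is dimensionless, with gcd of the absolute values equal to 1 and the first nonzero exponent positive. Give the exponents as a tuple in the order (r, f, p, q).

M: e_1·(0) + e_2·(0) + e_3·(1) + e_4·(1) = 0
L: e_1·(1) + e_2·(0) + e_3·(-1) + e_4·(0) = 0
T: e_1·(0) + e_2·(-1) + e_3·(-2) + e_4·(-3) = 0
Solving this homogeneous linear system for the smallest-integer solution (first nonzero entry positive) gives (1, 1, 1, -1).

(1, 1, 1, -1)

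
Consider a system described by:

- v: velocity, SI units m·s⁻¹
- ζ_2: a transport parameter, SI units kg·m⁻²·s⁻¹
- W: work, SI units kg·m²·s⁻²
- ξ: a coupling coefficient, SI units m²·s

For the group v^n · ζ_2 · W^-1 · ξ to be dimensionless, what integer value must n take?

2

Balance the L exponent: (1)·n from v, plus (-2) − (2) + (2) = -2 from the rest, must sum to zero.
n − 2 = 0, so n = 2.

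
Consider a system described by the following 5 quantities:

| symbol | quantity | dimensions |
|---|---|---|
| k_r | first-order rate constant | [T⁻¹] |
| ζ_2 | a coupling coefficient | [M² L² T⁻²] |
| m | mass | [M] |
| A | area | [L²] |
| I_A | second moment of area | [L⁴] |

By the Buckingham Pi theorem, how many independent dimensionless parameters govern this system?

There are 5 variables and 3 base dimensions (M, L, T).
The dimension matrix has rank 3.
Independent dimensionless groups: 5 − 3 = 2.

2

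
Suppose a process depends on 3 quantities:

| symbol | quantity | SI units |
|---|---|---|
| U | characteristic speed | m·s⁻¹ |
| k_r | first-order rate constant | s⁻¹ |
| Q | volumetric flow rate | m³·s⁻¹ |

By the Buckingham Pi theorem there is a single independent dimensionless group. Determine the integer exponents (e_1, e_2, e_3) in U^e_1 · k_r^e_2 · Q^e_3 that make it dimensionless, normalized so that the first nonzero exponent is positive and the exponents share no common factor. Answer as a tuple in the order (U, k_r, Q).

L: e_1·(1) + e_2·(0) + e_3·(3) = 0
T: e_1·(-1) + e_2·(-1) + e_3·(-1) = 0
Solving this homogeneous linear system for the smallest-integer solution (first nonzero entry positive) gives (3, -2, -1).

(3, -2, -1)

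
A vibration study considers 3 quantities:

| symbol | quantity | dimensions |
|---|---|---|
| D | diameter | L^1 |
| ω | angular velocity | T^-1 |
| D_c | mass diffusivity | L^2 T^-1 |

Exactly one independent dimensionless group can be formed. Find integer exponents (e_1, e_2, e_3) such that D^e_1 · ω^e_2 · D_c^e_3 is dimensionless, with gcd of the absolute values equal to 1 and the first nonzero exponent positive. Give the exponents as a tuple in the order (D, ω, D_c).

L: e_1·(1) + e_2·(0) + e_3·(2) = 0
T: e_1·(0) + e_2·(-1) + e_3·(-1) = 0
Solving this homogeneous linear system for the smallest-integer solution (first nonzero entry positive) gives (2, 1, -1).

(2, 1, -1)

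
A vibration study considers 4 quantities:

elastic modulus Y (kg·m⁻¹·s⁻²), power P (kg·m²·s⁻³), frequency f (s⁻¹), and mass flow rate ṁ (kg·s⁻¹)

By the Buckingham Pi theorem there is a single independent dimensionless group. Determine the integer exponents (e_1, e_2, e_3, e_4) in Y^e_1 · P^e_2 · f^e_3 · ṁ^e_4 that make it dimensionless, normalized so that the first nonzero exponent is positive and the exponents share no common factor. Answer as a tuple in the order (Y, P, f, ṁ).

(2, 1, -4, -3)

M: e_1·(1) + e_2·(1) + e_3·(0) + e_4·(1) = 0
L: e_1·(-1) + e_2·(2) + e_3·(0) + e_4·(0) = 0
T: e_1·(-2) + e_2·(-3) + e_3·(-1) + e_4·(-1) = 0
Solving this homogeneous linear system for the smallest-integer solution (first nonzero entry positive) gives (2, 1, -4, -3).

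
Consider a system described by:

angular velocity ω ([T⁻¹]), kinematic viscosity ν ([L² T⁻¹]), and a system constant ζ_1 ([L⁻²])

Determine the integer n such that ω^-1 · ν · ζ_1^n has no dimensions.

1

Balance the L exponent: (-2)·n from ζ_1, plus −(0) + (2) = 2 from the rest, must sum to zero.
-2n + 2 = 0, so n = 1.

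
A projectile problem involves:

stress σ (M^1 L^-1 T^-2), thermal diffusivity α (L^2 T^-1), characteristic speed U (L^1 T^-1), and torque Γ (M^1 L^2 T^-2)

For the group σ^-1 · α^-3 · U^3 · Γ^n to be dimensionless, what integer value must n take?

Balance the M exponent: (1)·n from Γ, plus −(1) − 3·(0) + 3·(0) = -1 from the rest, must sum to zero.
n − 1 = 0, so n = 1.

1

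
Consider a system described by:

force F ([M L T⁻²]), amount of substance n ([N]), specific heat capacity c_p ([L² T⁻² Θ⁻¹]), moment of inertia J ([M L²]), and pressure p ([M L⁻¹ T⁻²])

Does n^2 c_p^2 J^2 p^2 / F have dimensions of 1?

no

Sum the exponent of each base dimension across the product:
  M: −[F]_M + 2·[n]_M + 2·[c_p]_M + 2·[J]_M + 2·[p]_M = −(1) + 2·(0) + 2·(0) + 2·(1) + 2·(1) = 3
  L: −[F]_L + 2·[n]_L + 2·[c_p]_L + 2·[J]_L + 2·[p]_L = −(1) + 2·(0) + 2·(2) + 2·(2) + 2·(-1) = 5
  T: −[F]_T + 2·[n]_T + 2·[c_p]_T + 2·[J]_T + 2·[p]_T = −(-2) + 2·(0) + 2·(-2) + 2·(0) + 2·(-2) = -6
  Θ: −[F]_Θ + 2·[n]_Θ + 2·[c_p]_Θ + 2·[J]_Θ + 2·[p]_Θ = −(0) + 2·(0) + 2·(-1) + 2·(0) + 2·(0) = -2
  N: −[F]_N + 2·[n]_N + 2·[c_p]_N + 2·[J]_N + 2·[p]_N = −(0) + 2·(1) + 2·(0) + 2·(0) + 2·(0) = 2
Net dimensions [M³ L⁵ T⁻⁶ Θ⁻² N²] ≠ [1] — not dimensionless.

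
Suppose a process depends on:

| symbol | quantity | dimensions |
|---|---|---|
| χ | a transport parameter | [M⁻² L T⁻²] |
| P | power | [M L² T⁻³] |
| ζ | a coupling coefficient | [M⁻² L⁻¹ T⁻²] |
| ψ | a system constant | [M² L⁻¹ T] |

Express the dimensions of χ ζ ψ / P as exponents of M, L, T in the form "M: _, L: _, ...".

M: -3, L: -3, T: 0

Collect each base-dimension exponent across the product:
  M: (-2) − (1) + (-2) + (2) = -3
  L: (1) − (2) + (-1) + (-1) = -3
  T: (-2) − (-3) + (-2) + (1) = 0
So the dimensions are [M⁻³ L⁻³].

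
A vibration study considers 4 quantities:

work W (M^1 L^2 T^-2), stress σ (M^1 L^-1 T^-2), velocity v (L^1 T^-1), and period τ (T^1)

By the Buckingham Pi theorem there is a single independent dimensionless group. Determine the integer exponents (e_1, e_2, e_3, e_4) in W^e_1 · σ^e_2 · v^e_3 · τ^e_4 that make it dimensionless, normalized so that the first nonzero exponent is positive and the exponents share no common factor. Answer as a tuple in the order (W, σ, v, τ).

M: e_1·(1) + e_2·(1) + e_3·(0) + e_4·(0) = 0
L: e_1·(2) + e_2·(-1) + e_3·(1) + e_4·(0) = 0
T: e_1·(-2) + e_2·(-2) + e_3·(-1) + e_4·(1) = 0
Solving this homogeneous linear system for the smallest-integer solution (first nonzero entry positive) gives (1, -1, -3, -3).

(1, -1, -3, -3)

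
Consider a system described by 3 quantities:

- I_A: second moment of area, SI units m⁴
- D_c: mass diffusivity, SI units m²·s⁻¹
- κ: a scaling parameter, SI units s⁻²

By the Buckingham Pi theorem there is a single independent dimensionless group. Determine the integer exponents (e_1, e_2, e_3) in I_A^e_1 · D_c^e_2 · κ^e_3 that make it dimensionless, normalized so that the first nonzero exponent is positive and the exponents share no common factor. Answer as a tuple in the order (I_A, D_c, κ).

(1, -2, 1)

L: e_1·(4) + e_2·(2) + e_3·(0) = 0
T: e_1·(0) + e_2·(-1) + e_3·(-2) = 0
Solving this homogeneous linear system for the smallest-integer solution (first nonzero entry positive) gives (1, -2, 1).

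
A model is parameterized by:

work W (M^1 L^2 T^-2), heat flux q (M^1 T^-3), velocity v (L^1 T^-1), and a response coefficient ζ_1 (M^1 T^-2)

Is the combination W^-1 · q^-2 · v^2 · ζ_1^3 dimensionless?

Sum the exponent of each base dimension across the product:
  M: −[W]_M − 2·[q]_M + 2·[v]_M + 3·[ζ_1]_M = −(1) − 2·(1) + 2·(0) + 3·(1) = 0
  L: −[W]_L − 2·[q]_L + 2·[v]_L + 3·[ζ_1]_L = −(2) − 2·(0) + 2·(1) + 3·(0) = 0
  T: −[W]_T − 2·[q]_T + 2·[v]_T + 3·[ζ_1]_T = −(-2) − 2·(-3) + 2·(-1) + 3·(-2) = 0
All base exponents vanish — dimensionless.

yes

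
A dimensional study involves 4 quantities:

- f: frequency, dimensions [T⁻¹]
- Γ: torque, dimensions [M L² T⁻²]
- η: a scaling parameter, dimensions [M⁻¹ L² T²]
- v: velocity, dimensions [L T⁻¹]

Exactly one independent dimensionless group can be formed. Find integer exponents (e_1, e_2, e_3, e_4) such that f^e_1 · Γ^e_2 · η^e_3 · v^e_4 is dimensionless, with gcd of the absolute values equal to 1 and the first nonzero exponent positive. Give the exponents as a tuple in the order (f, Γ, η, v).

M: e_1·(0) + e_2·(1) + e_3·(-1) + e_4·(0) = 0
L: e_1·(0) + e_2·(2) + e_3·(2) + e_4·(1) = 0
T: e_1·(-1) + e_2·(-2) + e_3·(2) + e_4·(-1) = 0
Solving this homogeneous linear system for the smallest-integer solution (first nonzero entry positive) gives (4, 1, 1, -4).

(4, 1, 1, -4)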